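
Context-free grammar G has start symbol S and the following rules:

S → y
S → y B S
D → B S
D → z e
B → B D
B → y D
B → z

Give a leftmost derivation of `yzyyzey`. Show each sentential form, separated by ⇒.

S ⇒ yBS ⇒ yzS ⇒ yzyBS ⇒ yzyyDS ⇒ yzyyzeS ⇒ yzyyzey

S ⇒ yBS   [S → y B S]
yBS ⇒ yzS   [B → z]
yzS ⇒ yzyBS   [S → y B S]
yzyBS ⇒ yzyyDS   [B → y D]
yzyyDS ⇒ yzyyzeS   [D → z e]
yzyyzeS ⇒ yzyyzey   [S → y]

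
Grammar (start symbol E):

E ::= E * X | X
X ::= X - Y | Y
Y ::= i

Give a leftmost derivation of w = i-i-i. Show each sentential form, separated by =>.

E => X => X-Y => X-Y-Y => Y-Y-Y => i-Y-Y => i-i-Y => i-i-i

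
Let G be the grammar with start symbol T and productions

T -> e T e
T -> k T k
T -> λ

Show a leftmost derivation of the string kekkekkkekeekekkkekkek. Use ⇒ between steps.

T ⇒ kTk ⇒ keTek ⇒ kekTkek ⇒ kekkTkkek ⇒ kekkeTekkek ⇒ kekkekTkekkek ⇒ kekkekkTkkekkek ⇒ kekkekkkTkkkekkek ⇒ kekkekkkeTekkkekkek ⇒ kekkekkkekTkekkkekkek ⇒ kekkekkkekeTekekkkekkek ⇒ kekkekkkekeekekkkekkek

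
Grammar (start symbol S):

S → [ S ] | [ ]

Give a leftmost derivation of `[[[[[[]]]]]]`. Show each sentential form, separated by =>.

S => [S] => [[S]] => [[[S]]] => [[[[S]]]] => [[[[[S]]]]] => [[[[[[]]]]]]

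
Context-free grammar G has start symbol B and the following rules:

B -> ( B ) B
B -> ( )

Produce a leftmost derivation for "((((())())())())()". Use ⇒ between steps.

B ⇒ (B)B   [B -> ( B ) B]
(B)B ⇒ ((B)B)B   [B -> ( B ) B]
((B)B)B ⇒ (((B)B)B)B   [B -> ( B ) B]
(((B)B)B)B ⇒ ((((B)B)B)B)B   [B -> ( B ) B]
((((B)B)B)B)B ⇒ ((((())B)B)B)B   [B -> ( )]
((((())B)B)B)B ⇒ ((((())())B)B)B   [B -> ( )]
((((())())B)B)B ⇒ ((((())())())B)B   [B -> ( )]
((((())())())B)B ⇒ ((((())())())())B   [B -> ( )]
((((())())())())B ⇒ ((((())())())())()   [B -> ( )]

B ⇒ (B)B ⇒ ((B)B)B ⇒ (((B)B)B)B ⇒ ((((B)B)B)B)B ⇒ ((((())B)B)B)B ⇒ ((((())())B)B)B ⇒ ((((())())())B)B ⇒ ((((())())())())B ⇒ ((((())())())())()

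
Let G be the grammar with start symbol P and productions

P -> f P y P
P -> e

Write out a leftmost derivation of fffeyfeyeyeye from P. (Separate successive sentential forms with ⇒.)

P ⇒ fPyP   [P -> f P y P]
fPyP ⇒ ffPyPyP   [P -> f P y P]
ffPyPyP ⇒ fffPyPyPyP   [P -> f P y P]
fffPyPyPyP ⇒ fffeyPyPyP   [P -> e]
fffeyPyPyP ⇒ fffeyfPyPyPyP   [P -> f P y P]
fffeyfPyPyPyP ⇒ fffeyfeyPyPyP   [P -> e]
fffeyfeyPyPyP ⇒ fffeyfeyeyPyP   [P -> e]
fffeyfeyeyPyP ⇒ fffeyfeyeyeyP   [P -> e]
fffeyfeyeyeyP ⇒ fffeyfeyeyeye   [P -> e]

P ⇒ fPyP ⇒ ffPyPyP ⇒ fffPyPyPyP ⇒ fffeyPyPyP ⇒ fffeyfPyPyPyP ⇒ fffeyfeyPyPyP ⇒ fffeyfeyeyPyP ⇒ fffeyfeyeyeyP ⇒ fffeyfeyeyeye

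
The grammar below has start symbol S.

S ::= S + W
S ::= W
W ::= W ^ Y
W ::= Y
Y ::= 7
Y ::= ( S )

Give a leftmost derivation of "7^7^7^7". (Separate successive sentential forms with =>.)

S => W   [S ::= W]
W => W^Y   [W ::= W ^ Y]
W^Y => W^Y^Y   [W ::= W ^ Y]
W^Y^Y => W^Y^Y^Y   [W ::= W ^ Y]
W^Y^Y^Y => Y^Y^Y^Y   [W ::= Y]
Y^Y^Y^Y => 7^Y^Y^Y   [Y ::= 7]
7^Y^Y^Y => 7^7^Y^Y   [Y ::= 7]
7^7^Y^Y => 7^7^7^Y   [Y ::= 7]
7^7^7^Y => 7^7^7^7   [Y ::= 7]

S => W => W^Y => W^Y^Y => W^Y^Y^Y => Y^Y^Y^Y => 7^Y^Y^Y => 7^7^Y^Y => 7^7^7^Y => 7^7^7^7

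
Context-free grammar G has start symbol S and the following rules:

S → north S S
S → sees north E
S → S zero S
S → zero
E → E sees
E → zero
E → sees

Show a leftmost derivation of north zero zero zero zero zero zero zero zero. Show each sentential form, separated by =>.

S => north S S => north S zero S S => north S zero S zero S S => north S zero S zero S zero S S => north zero zero S zero S zero S S => north zero zero zero zero S zero S S => north zero zero zero zero zero zero S S => north zero zero zero zero zero zero zero S => north zero zero zero zero zero zero zero zero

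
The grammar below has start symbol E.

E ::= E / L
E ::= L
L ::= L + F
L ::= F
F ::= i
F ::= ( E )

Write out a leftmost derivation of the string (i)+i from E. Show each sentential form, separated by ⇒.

E ⇒ L   [E ::= L]
L ⇒ L+F   [L ::= L + F]
L+F ⇒ F+F   [L ::= F]
F+F ⇒ (E)+F   [F ::= ( E )]
(E)+F ⇒ (L)+F   [E ::= L]
(L)+F ⇒ (F)+F   [L ::= F]
(F)+F ⇒ (i)+F   [F ::= i]
(i)+F ⇒ (i)+i   [F ::= i]

E⇒L⇒L+F⇒F+F⇒(E)+F⇒(L)+F⇒(F)+F⇒(i)+F⇒(i)+i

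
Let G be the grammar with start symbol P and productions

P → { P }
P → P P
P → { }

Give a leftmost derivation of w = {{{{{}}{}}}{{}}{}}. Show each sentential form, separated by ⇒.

P⇒{P}⇒{PP}⇒{PPP}⇒{{P}PP}⇒{{{P}}PP}⇒{{{PP}}PP}⇒{{{{P}P}}PP}⇒{{{{{}}P}}PP}⇒{{{{{}}{}}}PP}⇒{{{{{}}{}}}{P}P}⇒{{{{{}}{}}}{{}}P}⇒{{{{{}}{}}}{{}}{}}

P ⇒ {P}   [P → { P }]
{P} ⇒ {PP}   [P → P P]
{PP} ⇒ {PPP}   [P → P P]
{PPP} ⇒ {{P}PP}   [P → { P }]
{{P}PP} ⇒ {{{P}}PP}   [P → { P }]
{{{P}}PP} ⇒ {{{PP}}PP}   [P → P P]
{{{PP}}PP} ⇒ {{{{P}P}}PP}   [P → { P }]
{{{{P}P}}PP} ⇒ {{{{{}}P}}PP}   [P → { }]
{{{{{}}P}}PP} ⇒ {{{{{}}{}}}PP}   [P → { }]
{{{{{}}{}}}PP} ⇒ {{{{{}}{}}}{P}P}   [P → { P }]
{{{{{}}{}}}{P}P} ⇒ {{{{{}}{}}}{{}}P}   [P → { }]
{{{{{}}{}}}{{}}P} ⇒ {{{{{}}{}}}{{}}{}}   [P → { }]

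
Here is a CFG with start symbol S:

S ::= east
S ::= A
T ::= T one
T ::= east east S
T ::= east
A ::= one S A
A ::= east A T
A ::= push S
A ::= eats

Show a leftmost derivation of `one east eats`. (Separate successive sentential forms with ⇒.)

S ⇒ A   [S ::= A]
A ⇒ one S A   [A ::= one S A]
one S A ⇒ one east A   [S ::= east]
one east A ⇒ one east eats   [A ::= eats]

S ⇒ A ⇒ one S A ⇒ one east A ⇒ one east eats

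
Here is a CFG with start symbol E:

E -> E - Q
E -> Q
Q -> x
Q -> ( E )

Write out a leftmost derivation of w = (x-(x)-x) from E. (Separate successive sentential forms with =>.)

E => Q => (E) => (E-Q) => (E-Q-Q) => (Q-Q-Q) => (x-Q-Q) => (x-(E)-Q) => (x-(Q)-Q) => (x-(x)-Q) => (x-(x)-x)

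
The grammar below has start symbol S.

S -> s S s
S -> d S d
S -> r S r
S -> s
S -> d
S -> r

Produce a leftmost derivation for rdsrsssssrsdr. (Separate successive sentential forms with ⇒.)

S⇒rSr⇒rdSdr⇒rdsSsdr⇒rdsrSrsdr⇒rdsrsSsrsdr⇒rdsrssSssrsdr⇒rdsrsssssrsdr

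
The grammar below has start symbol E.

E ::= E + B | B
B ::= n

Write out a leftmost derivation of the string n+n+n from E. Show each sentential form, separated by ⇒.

E ⇒ E+B   [E ::= E + B]
E+B ⇒ E+B+B   [E ::= E + B]
E+B+B ⇒ B+B+B   [E ::= B]
B+B+B ⇒ n+B+B   [B ::= n]
n+B+B ⇒ n+n+B   [B ::= n]
n+n+B ⇒ n+n+n   [B ::= n]

E ⇒ E+B ⇒ E+B+B ⇒ B+B+B ⇒ n+B+B ⇒ n+n+B ⇒ n+n+n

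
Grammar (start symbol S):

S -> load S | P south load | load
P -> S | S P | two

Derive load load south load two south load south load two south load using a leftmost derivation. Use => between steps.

S => P south load   [S -> P south load]
P south load => S P south load   [P -> S P]
S P south load => P south load P south load   [S -> P south load]
P south load P south load => S south load P south load   [P -> S]
S south load P south load => P south load south load P south load   [S -> P south load]
P south load south load P south load => S P south load south load P south load   [P -> S P]
S P south load south load P south load => P south load P south load south load P south load   [S -> P south load]
P south load P south load south load P south load => S south load P south load south load P south load   [P -> S]
S south load P south load south load P south load => load S south load P south load south load P south load   [S -> load S]
load S south load P south load south load P south load => load load south load P south load south load P south load   [S -> load]
load load south load P south load south load P south load => load load south load two south load south load P south load   [P -> two]
load load south load two south load south load P south load => load load south load two south load south load two south load   [P -> two]

S => P south load => S P south load => P south load P south load => S south load P south load => P south load south load P south load => S P south load south load P south load => P south load P south load south load P south load => S south load P south load south load P south load => load S south load P south load south load P south load => load load south load P south load south load P south load => load load south load two south load south load P south load => load load south load two south load south load two south load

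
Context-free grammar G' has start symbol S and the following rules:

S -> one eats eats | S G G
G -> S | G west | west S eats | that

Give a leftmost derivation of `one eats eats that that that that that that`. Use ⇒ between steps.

S ⇒ S G G   [S -> S G G]
S G G ⇒ S G G G G   [S -> S G G]
S G G G G ⇒ S G G G G G G   [S -> S G G]
S G G G G G G ⇒ one eats eats G G G G G G   [S -> one eats eats]
one eats eats G G G G G G ⇒ one eats eats that G G G G G   [G -> that]
one eats eats that G G G G G ⇒ one eats eats that that G G G G   [G -> that]
one eats eats that that G G G G ⇒ one eats eats that that that G G G   [G -> that]
one eats eats that that that G G G ⇒ one eats eats that that that that G G   [G -> that]
one eats eats that that that that G G ⇒ one eats eats that that that that that G   [G -> that]
one eats eats that that that that that G ⇒ one eats eats that that that that that that   [G -> that]

S ⇒ S G G ⇒ S G G G G ⇒ S G G G G G G ⇒ one eats eats G G G G G G ⇒ one eats eats that G G G G G ⇒ one eats eats that that G G G G ⇒ one eats eats that that that G G G ⇒ one eats eats that that that that G G ⇒ one eats eats that that that that that G ⇒ one eats eats that that that that that that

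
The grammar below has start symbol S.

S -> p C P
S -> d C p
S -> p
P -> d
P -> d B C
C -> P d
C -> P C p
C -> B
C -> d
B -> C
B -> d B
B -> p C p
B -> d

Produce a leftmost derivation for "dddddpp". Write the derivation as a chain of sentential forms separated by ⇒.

S⇒dCp⇒dPCpp⇒ddBCCpp⇒dddCCpp⇒ddddCpp⇒dddddpp

S ⇒ dCp   [S -> d C p]
dCp ⇒ dPCpp   [C -> P C p]
dPCpp ⇒ ddBCCpp   [P -> d B C]
ddBCCpp ⇒ dddCCpp   [B -> d]
dddCCpp ⇒ ddddCpp   [C -> d]
ddddCpp ⇒ dddddpp   [C -> d]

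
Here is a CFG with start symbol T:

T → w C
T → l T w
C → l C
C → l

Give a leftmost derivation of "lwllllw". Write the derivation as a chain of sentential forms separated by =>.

T => lTw   [T → l T w]
lTw => lwCw   [T → w C]
lwCw => lwlCw   [C → l C]
lwlCw => lwllCw   [C → l C]
lwllCw => lwlllCw   [C → l C]
lwlllCw => lwllllw   [C → l]

T=>lTw=>lwCw=>lwlCw=>lwllCw=>lwlllCw=>lwllllw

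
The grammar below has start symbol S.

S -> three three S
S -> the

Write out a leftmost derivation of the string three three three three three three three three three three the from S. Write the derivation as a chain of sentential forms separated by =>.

S => three three S => three three three three S => three three three three three three S => three three three three three three three three S => three three three three three three three three three three S => three three three three three three three three three three the

S => three three S   [S -> three three S]
three three S => three three three three S   [S -> three three S]
three three three three S => three three three three three three S   [S -> three three S]
three three three three three three S => three three three three three three three three S   [S -> three three S]
three three three three three three three three S => three three three three three three three three three three S   [S -> three three S]
three three three three three three three three three three S => three three three three three three three three three three the   [S -> the]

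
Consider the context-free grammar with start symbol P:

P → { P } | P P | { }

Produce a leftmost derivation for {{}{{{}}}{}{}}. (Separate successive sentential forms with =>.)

P=>{P}=>{PP}=>{PPP}=>{PPPP}=>{{}PPP}=>{{}{P}PP}=>{{}{{P}}PP}=>{{}{{{}}}PP}=>{{}{{{}}}{}P}=>{{}{{{}}}{}{}}

P => {P}   [P → { P }]
{P} => {PP}   [P → P P]
{PP} => {PPP}   [P → P P]
{PPP} => {PPPP}   [P → P P]
{PPPP} => {{}PPP}   [P → { }]
{{}PPP} => {{}{P}PP}   [P → { P }]
{{}{P}PP} => {{}{{P}}PP}   [P → { P }]
{{}{{P}}PP} => {{}{{{}}}PP}   [P → { }]
{{}{{{}}}PP} => {{}{{{}}}{}P}   [P → { }]
{{}{{{}}}{}P} => {{}{{{}}}{}{}}   [P → { }]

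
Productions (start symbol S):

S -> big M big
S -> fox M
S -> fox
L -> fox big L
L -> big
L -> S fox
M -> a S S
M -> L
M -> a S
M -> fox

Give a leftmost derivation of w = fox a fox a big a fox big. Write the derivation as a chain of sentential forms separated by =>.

S => fox M => fox a S => fox a fox M => fox a fox a S => fox a fox a big M big => fox a fox a big a S big => fox a fox a big a fox big

S => fox M   [S -> fox M]
fox M => fox a S   [M -> a S]
fox a S => fox a fox M   [S -> fox M]
fox a fox M => fox a fox a S   [M -> a S]
fox a fox a S => fox a fox a big M big   [S -> big M big]
fox a fox a big M big => fox a fox a big a S big   [M -> a S]
fox a fox a big a S big => fox a fox a big a fox big   [S -> fox]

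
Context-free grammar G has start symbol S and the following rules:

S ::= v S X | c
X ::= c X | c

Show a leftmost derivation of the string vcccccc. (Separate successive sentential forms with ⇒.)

S ⇒ vSX   [S ::= v S X]
vSX ⇒ vcX   [S ::= c]
vcX ⇒ vccX   [X ::= c X]
vccX ⇒ vcccX   [X ::= c X]
vcccX ⇒ vccccX   [X ::= c X]
vccccX ⇒ vcccccX   [X ::= c X]
vcccccX ⇒ vcccccc   [X ::= c]

S ⇒ vSX ⇒ vcX ⇒ vccX ⇒ vcccX ⇒ vccccX ⇒ vcccccX ⇒ vcccccc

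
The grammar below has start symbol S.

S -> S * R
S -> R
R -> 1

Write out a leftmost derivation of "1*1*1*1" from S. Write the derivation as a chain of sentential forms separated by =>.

S => S*R   [S -> S * R]
S*R => S*R*R   [S -> S * R]
S*R*R => S*R*R*R   [S -> S * R]
S*R*R*R => R*R*R*R   [S -> R]
R*R*R*R => 1*R*R*R   [R -> 1]
1*R*R*R => 1*1*R*R   [R -> 1]
1*1*R*R => 1*1*1*R   [R -> 1]
1*1*1*R => 1*1*1*1   [R -> 1]

S=>S*R=>S*R*R=>S*R*R*R=>R*R*R*R=>1*R*R*R=>1*1*R*R=>1*1*1*R=>1*1*1*1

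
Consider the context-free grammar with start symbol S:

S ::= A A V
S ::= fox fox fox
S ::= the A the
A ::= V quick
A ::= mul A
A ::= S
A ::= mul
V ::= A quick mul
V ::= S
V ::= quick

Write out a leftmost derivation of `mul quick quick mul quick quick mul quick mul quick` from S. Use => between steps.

S => A A V => V quick A V => A quick mul quick A V => mul A quick mul quick A V => mul S quick mul quick A V => mul A A V quick mul quick A V => mul V quick A V quick mul quick A V => mul quick quick A V quick mul quick A V => mul quick quick mul V quick mul quick A V => mul quick quick mul quick quick mul quick A V => mul quick quick mul quick quick mul quick mul V => mul quick quick mul quick quick mul quick mul quick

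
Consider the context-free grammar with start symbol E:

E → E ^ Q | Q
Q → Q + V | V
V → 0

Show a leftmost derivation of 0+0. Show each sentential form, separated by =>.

E => Q => Q+V => V+V => 0+V => 0+0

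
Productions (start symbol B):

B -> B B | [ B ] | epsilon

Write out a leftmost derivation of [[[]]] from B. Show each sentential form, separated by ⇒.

B ⇒ BB   [B -> B B]
BB ⇒ BBB   [B -> B B]
BBB ⇒ BBBB   [B -> B B]
BBBB ⇒ BBBBB   [B -> B B]
BBBBB ⇒ [B]BBBB   [B -> [ B ]]
[B]BBBB ⇒ [BB]BBBB   [B -> B B]
[BB]BBBB ⇒ [[B]B]BBBB   [B -> [ B ]]
[[B]B]BBBB ⇒ [[[B]]B]BBBB   [B -> [ B ]]
[[[B]]B]BBBB ⇒ [[[]]B]BBBB   [B -> epsilon]
[[[]]B]BBBB ⇒ [[[]]]BBBB   [B -> epsilon]
[[[]]]BBBB ⇒ [[[]]]BBB   [B -> epsilon]
[[[]]]BBB ⇒ [[[]]]BB   [B -> epsilon]
[[[]]]BB ⇒ [[[]]]B   [B -> epsilon]
[[[]]]B ⇒ [[[]]]   [B -> epsilon]

B ⇒ BB ⇒ BBB ⇒ BBBB ⇒ BBBBB ⇒ [B]BBBB ⇒ [BB]BBBB ⇒ [[B]B]BBBB ⇒ [[[B]]B]BBBB ⇒ [[[]]B]BBBB ⇒ [[[]]]BBBB ⇒ [[[]]]BBB ⇒ [[[]]]BB ⇒ [[[]]]B ⇒ [[[]]]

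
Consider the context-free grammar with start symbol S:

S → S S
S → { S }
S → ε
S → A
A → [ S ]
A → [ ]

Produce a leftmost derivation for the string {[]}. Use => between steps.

S => SS => {S}S => {A}S => {[S]}S => {[]}S => {[]}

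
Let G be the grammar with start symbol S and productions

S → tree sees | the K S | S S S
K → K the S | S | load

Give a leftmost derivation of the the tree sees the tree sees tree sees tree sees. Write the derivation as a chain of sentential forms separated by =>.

S => the K S   [S → the K S]
the K S => the S S   [K → S]
the S S => the the K S S   [S → the K S]
the the K S S => the the K the S S S   [K → K the S]
the the K the S S S => the the S the S S S   [K → S]
the the S the S S S => the the tree sees the S S S   [S → tree sees]
the the tree sees the S S S => the the tree sees the tree sees S S   [S → tree sees]
the the tree sees the tree sees S S => the the tree sees the tree sees tree sees S   [S → tree sees]
the the tree sees the tree sees tree sees S => the the tree sees the tree sees tree sees tree sees   [S → tree sees]

S => the K S => the S S => the the K S S => the the K the S S S => the the S the S S S => the the tree sees the S S S => the the tree sees the tree sees S S => the the tree sees the tree sees tree sees S => the the tree sees the tree sees tree sees tree sees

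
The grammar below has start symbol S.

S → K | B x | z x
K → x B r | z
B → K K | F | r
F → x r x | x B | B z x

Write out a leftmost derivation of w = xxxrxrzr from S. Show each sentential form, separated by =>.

S => K   [S → K]
K => xBr   [K → x B r]
xBr => xKKr   [B → K K]
xKKr => xxBrKr   [K → x B r]
xxBrKr => xxFrKr   [B → F]
xxFrKr => xxxrxrKr   [F → x r x]
xxxrxrKr => xxxrxrzr   [K → z]

S=>K=>xBr=>xKKr=>xxBrKr=>xxFrKr=>xxxrxrKr=>xxxrxrzr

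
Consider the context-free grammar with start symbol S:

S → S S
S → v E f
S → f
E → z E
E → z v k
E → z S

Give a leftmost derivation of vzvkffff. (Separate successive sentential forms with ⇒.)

S ⇒ SS ⇒ vEfS ⇒ vzvkfS ⇒ vzvkfSS ⇒ vzvkfSSS ⇒ vzvkffSS ⇒ vzvkfffS ⇒ vzvkffff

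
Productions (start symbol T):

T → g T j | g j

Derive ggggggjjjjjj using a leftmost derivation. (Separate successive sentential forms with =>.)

T => gTj => ggTjj => gggTjjj => ggggTjjjj => gggggTjjjjj => ggggggjjjjjj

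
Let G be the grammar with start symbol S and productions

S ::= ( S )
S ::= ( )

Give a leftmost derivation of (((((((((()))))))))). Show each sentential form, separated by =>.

S => (S)   [S ::= ( S )]
(S) => ((S))   [S ::= ( S )]
((S)) => (((S)))   [S ::= ( S )]
(((S))) => ((((S))))   [S ::= ( S )]
((((S)))) => (((((S)))))   [S ::= ( S )]
(((((S))))) => ((((((S))))))   [S ::= ( S )]
((((((S)))))) => (((((((S)))))))   [S ::= ( S )]
(((((((S))))))) => ((((((((S))))))))   [S ::= ( S )]
((((((((S)))))))) => (((((((((S)))))))))   [S ::= ( S )]
(((((((((S))))))))) => (((((((((())))))))))   [S ::= ( )]

S => (S) => ((S)) => (((S))) => ((((S)))) => (((((S))))) => ((((((S)))))) => (((((((S))))))) => ((((((((S)))))))) => (((((((((S))))))))) => (((((((((())))))))))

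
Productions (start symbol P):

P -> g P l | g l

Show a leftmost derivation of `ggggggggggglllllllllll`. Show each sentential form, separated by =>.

P => gPl   [P -> g P l]
gPl => ggPll   [P -> g P l]
ggPll => gggPlll   [P -> g P l]
gggPlll => ggggPllll   [P -> g P l]
ggggPllll => gggggPlllll   [P -> g P l]
gggggPlllll => ggggggPllllll   [P -> g P l]
ggggggPllllll => gggggggPlllllll   [P -> g P l]
gggggggPlllllll => ggggggggPllllllll   [P -> g P l]
ggggggggPllllllll => gggggggggPlllllllll   [P -> g P l]
gggggggggPlllllllll => ggggggggggPllllllllll   [P -> g P l]
ggggggggggPllllllllll => ggggggggggglllllllllll   [P -> g l]

P=>gPl=>ggPll=>gggPlll=>ggggPllll=>gggggPlllll=>ggggggPllllll=>gggggggPlllllll=>ggggggggPllllllll=>gggggggggPlllllllll=>ggggggggggPllllllllll=>ggggggggggglllllllllll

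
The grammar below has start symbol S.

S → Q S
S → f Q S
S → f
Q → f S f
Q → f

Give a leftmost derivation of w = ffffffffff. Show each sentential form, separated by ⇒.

S ⇒ fQS   [S → f Q S]
fQS ⇒ ffSfS   [Q → f S f]
ffSfS ⇒ ffQSfS   [S → Q S]
ffQSfS ⇒ fffSfS   [Q → f]
fffSfS ⇒ ffffQSfS   [S → f Q S]
ffffQSfS ⇒ fffffSfSfS   [Q → f S f]
fffffSfSfS ⇒ fffffffSfS   [S → f]
fffffffSfS ⇒ fffffffffS   [S → f]
fffffffffS ⇒ ffffffffff   [S → f]

S⇒fQS⇒ffSfS⇒ffQSfS⇒fffSfS⇒ffffQSfS⇒fffffSfSfS⇒fffffffSfS⇒fffffffffS⇒ffffffffff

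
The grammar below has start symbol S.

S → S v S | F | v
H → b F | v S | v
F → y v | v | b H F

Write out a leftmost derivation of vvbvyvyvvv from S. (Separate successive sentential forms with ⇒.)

S ⇒ SvS ⇒ vvS ⇒ vvSvS ⇒ vvFvS ⇒ vvbHFvS ⇒ vvbvSFvS ⇒ vvbvFFvS ⇒ vvbvyvFvS ⇒ vvbvyvyvvS ⇒ vvbvyvyvvv

S ⇒ SvS   [S → S v S]
SvS ⇒ vvS   [S → v]
vvS ⇒ vvSvS   [S → S v S]
vvSvS ⇒ vvFvS   [S → F]
vvFvS ⇒ vvbHFvS   [F → b H F]
vvbHFvS ⇒ vvbvSFvS   [H → v S]
vvbvSFvS ⇒ vvbvFFvS   [S → F]
vvbvFFvS ⇒ vvbvyvFvS   [F → y v]
vvbvyvFvS ⇒ vvbvyvyvvS   [F → y v]
vvbvyvyvvS ⇒ vvbvyvyvvv   [S → v]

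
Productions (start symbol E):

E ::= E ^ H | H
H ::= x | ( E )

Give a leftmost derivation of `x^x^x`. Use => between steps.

E=>E^H=>E^H^H=>H^H^H=>x^H^H=>x^x^H=>x^x^x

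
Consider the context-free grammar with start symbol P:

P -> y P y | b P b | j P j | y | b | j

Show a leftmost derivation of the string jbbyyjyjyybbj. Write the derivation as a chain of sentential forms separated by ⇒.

P ⇒ jPj ⇒ jbPbj ⇒ jbbPbbj ⇒ jbbyPybbj ⇒ jbbyyPyybbj ⇒ jbbyyjPjyybbj ⇒ jbbyyjyjyybbj

P ⇒ jPj   [P -> j P j]
jPj ⇒ jbPbj   [P -> b P b]
jbPbj ⇒ jbbPbbj   [P -> b P b]
jbbPbbj ⇒ jbbyPybbj   [P -> y P y]
jbbyPybbj ⇒ jbbyyPyybbj   [P -> y P y]
jbbyyPyybbj ⇒ jbbyyjPjyybbj   [P -> j P j]
jbbyyjPjyybbj ⇒ jbbyyjyjyybbj   [P -> y]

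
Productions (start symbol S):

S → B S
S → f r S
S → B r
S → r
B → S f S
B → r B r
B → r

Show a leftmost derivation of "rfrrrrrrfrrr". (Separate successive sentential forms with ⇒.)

S ⇒ BS ⇒ SfSS ⇒ rfSS ⇒ rfBrS ⇒ rfrBrrS ⇒ rfrrBrrrS ⇒ rfrrrrrrS ⇒ rfrrrrrrfrS ⇒ rfrrrrrrfrBr ⇒ rfrrrrrrfrrr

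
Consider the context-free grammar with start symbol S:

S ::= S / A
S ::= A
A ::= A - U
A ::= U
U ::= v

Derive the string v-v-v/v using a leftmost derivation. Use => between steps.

S => S/A => A/A => A-U/A => A-U-U/A => U-U-U/A => v-U-U/A => v-v-U/A => v-v-v/A => v-v-v/U => v-v-v/v

S => S/A   [S ::= S / A]
S/A => A/A   [S ::= A]
A/A => A-U/A   [A ::= A - U]
A-U/A => A-U-U/A   [A ::= A - U]
A-U-U/A => U-U-U/A   [A ::= U]
U-U-U/A => v-U-U/A   [U ::= v]
v-U-U/A => v-v-U/A   [U ::= v]
v-v-U/A => v-v-v/A   [U ::= v]
v-v-v/A => v-v-v/U   [A ::= U]
v-v-v/U => v-v-v/v   [U ::= v]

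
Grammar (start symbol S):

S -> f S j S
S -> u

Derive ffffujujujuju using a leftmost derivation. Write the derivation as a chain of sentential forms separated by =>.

S => fSjS => ffSjSjS => fffSjSjSjS => ffffSjSjSjSjS => ffffujSjSjSjS => ffffujujSjSjS => ffffujujujSjS => ffffujujujujS => ffffujujujuju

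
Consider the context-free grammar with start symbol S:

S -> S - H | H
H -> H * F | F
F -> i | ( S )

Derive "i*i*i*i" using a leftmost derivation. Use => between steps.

S => H   [S -> H]
H => H*F   [H -> H * F]
H*F => H*F*F   [H -> H * F]
H*F*F => H*F*F*F   [H -> H * F]
H*F*F*F => F*F*F*F   [H -> F]
F*F*F*F => i*F*F*F   [F -> i]
i*F*F*F => i*i*F*F   [F -> i]
i*i*F*F => i*i*i*F   [F -> i]
i*i*i*F => i*i*i*i   [F -> i]

S=>H=>H*F=>H*F*F=>H*F*F*F=>F*F*F*F=>i*F*F*F=>i*i*F*F=>i*i*i*F=>i*i*i*i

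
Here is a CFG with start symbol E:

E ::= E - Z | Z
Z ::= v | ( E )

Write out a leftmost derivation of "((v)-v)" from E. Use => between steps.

E => Z => (E) => (E-Z) => (Z-Z) => ((E)-Z) => ((Z)-Z) => ((v)-Z) => ((v)-v)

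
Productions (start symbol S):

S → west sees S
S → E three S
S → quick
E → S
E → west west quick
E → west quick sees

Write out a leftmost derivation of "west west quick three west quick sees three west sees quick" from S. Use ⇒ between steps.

S ⇒ E three S ⇒ west west quick three S ⇒ west west quick three E three S ⇒ west west quick three west quick sees three S ⇒ west west quick three west quick sees three west sees S ⇒ west west quick three west quick sees three west sees quick

S ⇒ E three S   [S → E three S]
E three S ⇒ west west quick three S   [E → west west quick]
west west quick three S ⇒ west west quick three E three S   [S → E three S]
west west quick three E three S ⇒ west west quick three west quick sees three S   [E → west quick sees]
west west quick three west quick sees three S ⇒ west west quick three west quick sees three west sees S   [S → west sees S]
west west quick three west quick sees three west sees S ⇒ west west quick three west quick sees three west sees quick   [S → quick]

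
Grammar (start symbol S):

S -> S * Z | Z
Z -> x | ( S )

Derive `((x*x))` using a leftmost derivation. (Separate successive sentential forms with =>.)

S => Z   [S -> Z]
Z => (S)   [Z -> ( S )]
(S) => (Z)   [S -> Z]
(Z) => ((S))   [Z -> ( S )]
((S)) => ((S*Z))   [S -> S * Z]
((S*Z)) => ((Z*Z))   [S -> Z]
((Z*Z)) => ((x*Z))   [Z -> x]
((x*Z)) => ((x*x))   [Z -> x]

S => Z => (S) => (Z) => ((S)) => ((S*Z)) => ((Z*Z)) => ((x*Z)) => ((x*x))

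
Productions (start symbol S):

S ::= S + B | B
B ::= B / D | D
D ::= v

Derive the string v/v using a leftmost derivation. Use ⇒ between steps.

S ⇒ B   [S ::= B]
B ⇒ B/D   [B ::= B / D]
B/D ⇒ D/D   [B ::= D]
D/D ⇒ v/D   [D ::= v]
v/D ⇒ v/v   [D ::= v]

S⇒B⇒B/D⇒D/D⇒v/D⇒v/v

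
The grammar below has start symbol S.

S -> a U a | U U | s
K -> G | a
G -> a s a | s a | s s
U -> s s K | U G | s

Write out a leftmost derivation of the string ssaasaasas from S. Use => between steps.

S => UU => UGU => UGGU => ssKGGU => ssaGGU => ssaasaGU => ssaasaasaU => ssaasaasas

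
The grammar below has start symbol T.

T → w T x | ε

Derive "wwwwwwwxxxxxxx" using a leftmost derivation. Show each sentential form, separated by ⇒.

T⇒wTx⇒wwTxx⇒wwwTxxx⇒wwwwTxxxx⇒wwwwwTxxxxx⇒wwwwwwTxxxxxx⇒wwwwwwwTxxxxxxx⇒wwwwwwwxxxxxxx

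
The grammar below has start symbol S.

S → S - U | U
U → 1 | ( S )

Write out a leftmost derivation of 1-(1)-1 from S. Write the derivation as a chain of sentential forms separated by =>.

S => S-U   [S → S - U]
S-U => S-U-U   [S → S - U]
S-U-U => U-U-U   [S → U]
U-U-U => 1-U-U   [U → 1]
1-U-U => 1-(S)-U   [U → ( S )]
1-(S)-U => 1-(U)-U   [S → U]
1-(U)-U => 1-(1)-U   [U → 1]
1-(1)-U => 1-(1)-1   [U → 1]

S => S-U => S-U-U => U-U-U => 1-U-U => 1-(S)-U => 1-(U)-U => 1-(1)-U => 1-(1)-1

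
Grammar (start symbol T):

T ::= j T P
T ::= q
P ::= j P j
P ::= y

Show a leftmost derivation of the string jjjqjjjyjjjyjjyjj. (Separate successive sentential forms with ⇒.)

T ⇒ jTP   [T ::= j T P]
jTP ⇒ jjTPP   [T ::= j T P]
jjTPP ⇒ jjjTPPP   [T ::= j T P]
jjjTPPP ⇒ jjjqPPP   [T ::= q]
jjjqPPP ⇒ jjjqjPjPP   [P ::= j P j]
jjjqjPjPP ⇒ jjjqjjPjjPP   [P ::= j P j]
jjjqjjPjjPP ⇒ jjjqjjjPjjjPP   [P ::= j P j]
jjjqjjjPjjjPP ⇒ jjjqjjjyjjjPP   [P ::= y]
jjjqjjjyjjjPP ⇒ jjjqjjjyjjjyP   [P ::= y]
jjjqjjjyjjjyP ⇒ jjjqjjjyjjjyjPj   [P ::= j P j]
jjjqjjjyjjjyjPj ⇒ jjjqjjjyjjjyjjPjj   [P ::= j P j]
jjjqjjjyjjjyjjPjj ⇒ jjjqjjjyjjjyjjyjj   [P ::= y]

T ⇒ jTP ⇒ jjTPP ⇒ jjjTPPP ⇒ jjjqPPP ⇒ jjjqjPjPP ⇒ jjjqjjPjjPP ⇒ jjjqjjjPjjjPP ⇒ jjjqjjjyjjjPP ⇒ jjjqjjjyjjjyP ⇒ jjjqjjjyjjjyjPj ⇒ jjjqjjjyjjjyjjPjj ⇒ jjjqjjjyjjjyjjyjj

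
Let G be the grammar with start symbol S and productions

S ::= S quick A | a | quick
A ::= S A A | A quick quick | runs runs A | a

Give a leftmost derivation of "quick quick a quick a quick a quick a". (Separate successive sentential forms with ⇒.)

S ⇒ S quick A   [S ::= S quick A]
S quick A ⇒ S quick A quick A   [S ::= S quick A]
S quick A quick A ⇒ S quick A quick A quick A   [S ::= S quick A]
S quick A quick A quick A ⇒ S quick A quick A quick A quick A   [S ::= S quick A]
S quick A quick A quick A quick A ⇒ quick quick A quick A quick A quick A   [S ::= quick]
quick quick A quick A quick A quick A ⇒ quick quick a quick A quick A quick A   [A ::= a]
quick quick a quick A quick A quick A ⇒ quick quick a quick a quick A quick A   [A ::= a]
quick quick a quick a quick A quick A ⇒ quick quick a quick a quick a quick A   [A ::= a]
quick quick a quick a quick a quick A ⇒ quick quick a quick a quick a quick a   [A ::= a]

S ⇒ S quick A ⇒ S quick A quick A ⇒ S quick A quick A quick A ⇒ S quick A quick A quick A quick A ⇒ quick quick A quick A quick A quick A ⇒ quick quick a quick A quick A quick A ⇒ quick quick a quick a quick A quick A ⇒ quick quick a quick a quick a quick A ⇒ quick quick a quick a quick a quick a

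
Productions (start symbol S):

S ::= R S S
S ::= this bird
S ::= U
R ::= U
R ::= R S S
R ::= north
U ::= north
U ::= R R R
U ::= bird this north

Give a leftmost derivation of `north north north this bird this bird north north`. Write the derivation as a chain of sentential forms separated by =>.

S => U   [S ::= U]
U => R R R   [U ::= R R R]
R R R => R S S R R   [R ::= R S S]
R S S R R => U S S R R   [R ::= U]
U S S R R => R R R S S R R   [U ::= R R R]
R R R S S R R => north R R S S R R   [R ::= north]
north R R S S R R => north north R S S R R   [R ::= north]
north north R S S R R => north north north S S R R   [R ::= north]
north north north S S R R => north north north this bird S R R   [S ::= this bird]
north north north this bird S R R => north north north this bird this bird R R   [S ::= this bird]
north north north this bird this bird R R => north north north this bird this bird north R   [R ::= north]
north north north this bird this bird north R => north north north this bird this bird north north   [R ::= north]

S => U => R R R => R S S R R => U S S R R => R R R S S R R => north R R S S R R => north north R S S R R => north north north S S R R => north north north this bird S R R => north north north this bird this bird R R => north north north this bird this bird north R => north north north this bird this bird north north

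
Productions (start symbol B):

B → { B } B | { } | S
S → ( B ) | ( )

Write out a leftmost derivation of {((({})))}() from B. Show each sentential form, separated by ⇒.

B ⇒ {B}B ⇒ {S}B ⇒ {(B)}B ⇒ {(S)}B ⇒ {((B))}B ⇒ {((S))}B ⇒ {(((B)))}B ⇒ {((({})))}B ⇒ {((({})))}S ⇒ {((({})))}()

B ⇒ {B}B   [B → { B } B]
{B}B ⇒ {S}B   [B → S]
{S}B ⇒ {(B)}B   [S → ( B )]
{(B)}B ⇒ {(S)}B   [B → S]
{(S)}B ⇒ {((B))}B   [S → ( B )]
{((B))}B ⇒ {((S))}B   [B → S]
{((S))}B ⇒ {(((B)))}B   [S → ( B )]
{(((B)))}B ⇒ {((({})))}B   [B → { }]
{((({})))}B ⇒ {((({})))}S   [B → S]
{((({})))}S ⇒ {((({})))}()   [S → ( )]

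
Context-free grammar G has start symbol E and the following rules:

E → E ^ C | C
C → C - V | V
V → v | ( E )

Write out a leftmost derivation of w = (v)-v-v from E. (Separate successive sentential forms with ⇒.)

E ⇒ C   [E → C]
C ⇒ C-V   [C → C - V]
C-V ⇒ C-V-V   [C → C - V]
C-V-V ⇒ V-V-V   [C → V]
V-V-V ⇒ (E)-V-V   [V → ( E )]
(E)-V-V ⇒ (C)-V-V   [E → C]
(C)-V-V ⇒ (V)-V-V   [C → V]
(V)-V-V ⇒ (v)-V-V   [V → v]
(v)-V-V ⇒ (v)-v-V   [V → v]
(v)-v-V ⇒ (v)-v-v   [V → v]

E ⇒ C ⇒ C-V ⇒ C-V-V ⇒ V-V-V ⇒ (E)-V-V ⇒ (C)-V-V ⇒ (V)-V-V ⇒ (v)-V-V ⇒ (v)-v-V ⇒ (v)-v-v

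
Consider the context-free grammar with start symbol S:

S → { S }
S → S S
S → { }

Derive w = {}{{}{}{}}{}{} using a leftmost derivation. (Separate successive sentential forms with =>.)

S => SS => SSS => {}SS => {}SSS => {}{S}SS => {}{SS}SS => {}{SSS}SS => {}{{}SS}SS => {}{{}{}S}SS => {}{{}{}{}}SS => {}{{}{}{}}{}S => {}{{}{}{}}{}{}

S => SS   [S → S S]
SS => SSS   [S → S S]
SSS => {}SS   [S → { }]
{}SS => {}SSS   [S → S S]
{}SSS => {}{S}SS   [S → { S }]
{}{S}SS => {}{SS}SS   [S → S S]
{}{SS}SS => {}{SSS}SS   [S → S S]
{}{SSS}SS => {}{{}SS}SS   [S → { }]
{}{{}SS}SS => {}{{}{}S}SS   [S → { }]
{}{{}{}S}SS => {}{{}{}{}}SS   [S → { }]
{}{{}{}{}}SS => {}{{}{}{}}{}S   [S → { }]
{}{{}{}{}}{}S => {}{{}{}{}}{}{}   [S → { }]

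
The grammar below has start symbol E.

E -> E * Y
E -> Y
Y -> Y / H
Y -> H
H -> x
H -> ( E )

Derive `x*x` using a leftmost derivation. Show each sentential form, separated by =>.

E => E*Y   [E -> E * Y]
E*Y => Y*Y   [E -> Y]
Y*Y => H*Y   [Y -> H]
H*Y => x*Y   [H -> x]
x*Y => x*H   [Y -> H]
x*H => x*x   [H -> x]

E => E*Y => Y*Y => H*Y => x*Y => x*H => x*x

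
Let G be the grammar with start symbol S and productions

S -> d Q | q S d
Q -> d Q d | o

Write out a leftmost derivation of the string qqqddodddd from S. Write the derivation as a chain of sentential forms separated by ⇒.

S⇒qSd⇒qqSdd⇒qqqSddd⇒qqqdQddd⇒qqqddQdddd⇒qqqddodddd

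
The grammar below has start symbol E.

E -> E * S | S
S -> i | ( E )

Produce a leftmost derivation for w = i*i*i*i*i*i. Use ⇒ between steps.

E ⇒ E*S ⇒ E*S*S ⇒ E*S*S*S ⇒ E*S*S*S*S ⇒ E*S*S*S*S*S ⇒ S*S*S*S*S*S ⇒ i*S*S*S*S*S ⇒ i*i*S*S*S*S ⇒ i*i*i*S*S*S ⇒ i*i*i*i*S*S ⇒ i*i*i*i*i*S ⇒ i*i*i*i*i*i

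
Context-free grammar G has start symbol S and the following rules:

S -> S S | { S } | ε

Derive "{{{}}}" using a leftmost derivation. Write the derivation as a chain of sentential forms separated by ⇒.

S⇒SS⇒{S}S⇒{{S}}S⇒{{{S}}}S⇒{{{}}}S⇒{{{}}}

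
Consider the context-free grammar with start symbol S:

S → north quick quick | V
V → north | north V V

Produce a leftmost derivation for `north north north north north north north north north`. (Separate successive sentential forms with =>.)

S => V => north V V => north north V V V => north north north V V V V => north north north north V V V V V => north north north north north V V V V => north north north north north north V V V => north north north north north north north V V => north north north north north north north north V => north north north north north north north north north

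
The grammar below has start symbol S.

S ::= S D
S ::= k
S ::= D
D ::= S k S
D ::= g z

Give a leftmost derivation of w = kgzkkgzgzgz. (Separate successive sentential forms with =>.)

S => SD   [S ::= S D]
SD => SDD   [S ::= S D]
SDD => kDD   [S ::= k]
kDD => kSkSD   [D ::= S k S]
kSkSD => kDkSD   [S ::= D]
kDkSD => kgzkSD   [D ::= g z]
kgzkSD => kgzkSDD   [S ::= S D]
kgzkSDD => kgzkSDDD   [S ::= S D]
kgzkSDDD => kgzkkDDD   [S ::= k]
kgzkkDDD => kgzkkgzDD   [D ::= g z]
kgzkkgzDD => kgzkkgzgzD   [D ::= g z]
kgzkkgzgzD => kgzkkgzgzgz   [D ::= g z]

S => SD => SDD => kDD => kSkSD => kDkSD => kgzkSD => kgzkSDD => kgzkSDDD => kgzkkDDD => kgzkkgzDD => kgzkkgzgzD => kgzkkgzgzgz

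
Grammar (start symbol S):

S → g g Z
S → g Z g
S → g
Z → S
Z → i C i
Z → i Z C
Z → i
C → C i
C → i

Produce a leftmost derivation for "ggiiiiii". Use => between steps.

S => ggZ => ggiCi => ggiCii => ggiCiii => ggiCiiii => ggiiiiii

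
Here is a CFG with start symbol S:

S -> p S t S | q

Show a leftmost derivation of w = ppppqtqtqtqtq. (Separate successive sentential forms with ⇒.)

S ⇒ pStS ⇒ ppStStS ⇒ pppStStStS ⇒ ppppStStStStS ⇒ ppppqtStStStS ⇒ ppppqtqtStStS ⇒ ppppqtqtqtStS ⇒ ppppqtqtqtqtS ⇒ ppppqtqtqtqtq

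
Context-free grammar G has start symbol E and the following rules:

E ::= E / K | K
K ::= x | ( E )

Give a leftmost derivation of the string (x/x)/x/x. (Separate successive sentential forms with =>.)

E => E/K   [E ::= E / K]
E/K => E/K/K   [E ::= E / K]
E/K/K => K/K/K   [E ::= K]
K/K/K => (E)/K/K   [K ::= ( E )]
(E)/K/K => (E/K)/K/K   [E ::= E / K]
(E/K)/K/K => (K/K)/K/K   [E ::= K]
(K/K)/K/K => (x/K)/K/K   [K ::= x]
(x/K)/K/K => (x/x)/K/K   [K ::= x]
(x/x)/K/K => (x/x)/x/K   [K ::= x]
(x/x)/x/K => (x/x)/x/x   [K ::= x]

E => E/K => E/K/K => K/K/K => (E)/K/K => (E/K)/K/K => (K/K)/K/K => (x/K)/K/K => (x/x)/K/K => (x/x)/x/K => (x/x)/x/x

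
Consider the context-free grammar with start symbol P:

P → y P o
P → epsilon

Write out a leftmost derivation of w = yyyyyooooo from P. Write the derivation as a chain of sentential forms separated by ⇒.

P ⇒ yPo ⇒ yyPoo ⇒ yyyPooo ⇒ yyyyPoooo ⇒ yyyyyPooooo ⇒ yyyyyooooo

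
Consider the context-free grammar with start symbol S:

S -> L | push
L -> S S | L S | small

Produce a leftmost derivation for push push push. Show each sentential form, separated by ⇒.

S ⇒ L ⇒ L S ⇒ S S S ⇒ push S S ⇒ push push S ⇒ push push push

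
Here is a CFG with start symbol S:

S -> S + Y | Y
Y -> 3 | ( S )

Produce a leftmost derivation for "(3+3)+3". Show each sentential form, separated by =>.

S => S+Y => Y+Y => (S)+Y => (S+Y)+Y => (Y+Y)+Y => (3+Y)+Y => (3+3)+Y => (3+3)+3

S => S+Y   [S -> S + Y]
S+Y => Y+Y   [S -> Y]
Y+Y => (S)+Y   [Y -> ( S )]
(S)+Y => (S+Y)+Y   [S -> S + Y]
(S+Y)+Y => (Y+Y)+Y   [S -> Y]
(Y+Y)+Y => (3+Y)+Y   [Y -> 3]
(3+Y)+Y => (3+3)+Y   [Y -> 3]
(3+3)+Y => (3+3)+3   [Y -> 3]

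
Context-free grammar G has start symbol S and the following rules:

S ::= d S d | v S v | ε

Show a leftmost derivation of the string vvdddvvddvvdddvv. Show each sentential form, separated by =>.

S => vSv => vvSvv => vvdSdvv => vvddSddvv => vvdddSdddvv => vvdddvSvdddvv => vvdddvvSvvdddvv => vvdddvvdSdvvdddvv => vvdddvvddvvdddvv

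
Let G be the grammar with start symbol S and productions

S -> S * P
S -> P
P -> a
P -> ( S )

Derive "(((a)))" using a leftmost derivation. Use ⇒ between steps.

S ⇒ P   [S -> P]
P ⇒ (S)   [P -> ( S )]
(S) ⇒ (P)   [S -> P]
(P) ⇒ ((S))   [P -> ( S )]
((S)) ⇒ ((P))   [S -> P]
((P)) ⇒ (((S)))   [P -> ( S )]
(((S))) ⇒ (((P)))   [S -> P]
(((P))) ⇒ (((a)))   [P -> a]

S⇒P⇒(S)⇒(P)⇒((S))⇒((P))⇒(((S)))⇒(((P)))⇒(((a)))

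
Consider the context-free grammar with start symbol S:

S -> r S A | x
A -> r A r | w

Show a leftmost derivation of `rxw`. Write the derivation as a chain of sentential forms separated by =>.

S => rSA => rxA => rxw

S => rSA   [S -> r S A]
rSA => rxA   [S -> x]
rxA => rxw   [A -> w]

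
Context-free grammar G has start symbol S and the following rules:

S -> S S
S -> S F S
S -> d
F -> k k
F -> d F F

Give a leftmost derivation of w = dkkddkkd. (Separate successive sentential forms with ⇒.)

S ⇒ SFS ⇒ SSFS ⇒ SFSSFS ⇒ dFSSFS ⇒ dkkSSFS ⇒ dkkdSFS ⇒ dkkddFS ⇒ dkkddkkS ⇒ dkkddkkd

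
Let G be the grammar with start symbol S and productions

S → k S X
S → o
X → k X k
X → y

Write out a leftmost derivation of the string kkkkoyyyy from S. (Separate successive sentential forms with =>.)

S => kSX   [S → k S X]
kSX => kkSXX   [S → k S X]
kkSXX => kkkSXXX   [S → k S X]
kkkSXXX => kkkkSXXXX   [S → k S X]
kkkkSXXXX => kkkkoXXXX   [S → o]
kkkkoXXXX => kkkkoyXXX   [X → y]
kkkkoyXXX => kkkkoyyXX   [X → y]
kkkkoyyXX => kkkkoyyyX   [X → y]
kkkkoyyyX => kkkkoyyyy   [X → y]

S => kSX => kkSXX => kkkSXXX => kkkkSXXXX => kkkkoXXXX => kkkkoyXXX => kkkkoyyXX => kkkkoyyyX => kkkkoyyyy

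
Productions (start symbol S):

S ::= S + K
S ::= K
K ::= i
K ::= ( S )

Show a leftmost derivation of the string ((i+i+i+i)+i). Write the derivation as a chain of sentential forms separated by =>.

S => K => (S) => (S+K) => (K+K) => ((S)+K) => ((S+K)+K) => ((S+K+K)+K) => ((S+K+K+K)+K) => ((K+K+K+K)+K) => ((i+K+K+K)+K) => ((i+i+K+K)+K) => ((i+i+i+K)+K) => ((i+i+i+i)+K) => ((i+i+i+i)+i)

S => K   [S ::= K]
K => (S)   [K ::= ( S )]
(S) => (S+K)   [S ::= S + K]
(S+K) => (K+K)   [S ::= K]
(K+K) => ((S)+K)   [K ::= ( S )]
((S)+K) => ((S+K)+K)   [S ::= S + K]
((S+K)+K) => ((S+K+K)+K)   [S ::= S + K]
((S+K+K)+K) => ((S+K+K+K)+K)   [S ::= S + K]
((S+K+K+K)+K) => ((K+K+K+K)+K)   [S ::= K]
((K+K+K+K)+K) => ((i+K+K+K)+K)   [K ::= i]
((i+K+K+K)+K) => ((i+i+K+K)+K)   [K ::= i]
((i+i+K+K)+K) => ((i+i+i+K)+K)   [K ::= i]
((i+i+i+K)+K) => ((i+i+i+i)+K)   [K ::= i]
((i+i+i+i)+K) => ((i+i+i+i)+i)   [K ::= i]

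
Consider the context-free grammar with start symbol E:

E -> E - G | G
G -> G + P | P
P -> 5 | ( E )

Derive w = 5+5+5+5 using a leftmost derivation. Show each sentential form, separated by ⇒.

E ⇒ G ⇒ G+P ⇒ G+P+P ⇒ G+P+P+P ⇒ P+P+P+P ⇒ 5+P+P+P ⇒ 5+5+P+P ⇒ 5+5+5+P ⇒ 5+5+5+5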